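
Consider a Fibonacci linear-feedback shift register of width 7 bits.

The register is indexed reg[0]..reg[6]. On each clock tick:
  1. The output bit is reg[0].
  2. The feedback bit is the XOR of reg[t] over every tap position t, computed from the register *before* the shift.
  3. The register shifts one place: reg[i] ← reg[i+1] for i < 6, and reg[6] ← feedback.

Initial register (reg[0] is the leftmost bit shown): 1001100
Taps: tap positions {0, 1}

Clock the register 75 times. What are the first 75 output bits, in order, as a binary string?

100110010101011111110000001000001100001010001111001000101100111010100111110

k : reg_k → out_k, fb_k
0: 1001100 → 1, fb=1
1: 0011001 → 0, fb=0
2: 0110010 → 0, fb=1
3: 1100101 → 1, fb=0
4: 1001010 → 1, fb=1
5: 0010101 → 0, fb=0
6: 0101010 → 0, fb=1
7: 1010101 → 1, fb=1
8: 0101011 → 0, fb=1
9: 1010111 → 1, fb=1
10: 0101111 → 0, fb=1
11: 1011111 → 1, fb=1
12: 0111111 → 0, fb=1
13: 1111111 → 1, fb=0
14: 1111110 → 1, fb=0
15: 1111100 → 1, fb=0
16: 1111000 → 1, fb=0
17: 1110000 → 1, fb=0
18: 1100000 → 1, fb=0
19: 1000000 → 1, fb=1
20: 0000001 → 0, fb=0
21: 0000010 → 0, fb=0
22: 0000100 → 0, fb=0
23: 0001000 → 0, fb=0
24: 0010000 → 0, fb=0
25: 0100000 → 0, fb=1
26: 1000001 → 1, fb=1
27: 0000011 → 0, fb=0
28: 0000110 → 0, fb=0
29: 0001100 → 0, fb=0
30: 0011000 → 0, fb=0
31: 0110000 → 0, fb=1
32: 1100001 → 1, fb=0
33: 1000010 → 1, fb=1
34: 0000101 → 0, fb=0
35: 0001010 → 0, fb=0
36: 0010100 → 0, fb=0
37: 0101000 → 0, fb=1
38: 1010001 → 1, fb=1
39: 0100011 → 0, fb=1
40: 1000111 → 1, fb=1
41: 0001111 → 0, fb=0
42: 0011110 → 0, fb=0
43: 0111100 → 0, fb=1
44: 1111001 → 1, fb=0
45: 1110010 → 1, fb=0
46: 1100100 → 1, fb=0
47: 1001000 → 1, fb=1
48: 0010001 → 0, fb=0
49: 0100010 → 0, fb=1
50: 1000101 → 1, fb=1
51: 0001011 → 0, fb=0
52: 0010110 → 0, fb=0
53: 0101100 → 0, fb=1
54: 1011001 → 1, fb=1
55: 0110011 → 0, fb=1
56: 1100111 → 1, fb=0
57: 1001110 → 1, fb=1
58: 0011101 → 0, fb=0
59: 0111010 → 0, fb=1
60: 1110101 → 1, fb=0
61: 1101010 → 1, fb=0
62: 1010100 → 1, fb=1
63: 0101001 → 0, fb=1
64: 1010011 → 1, fb=1
65: 0100111 → 0, fb=1
66: 1001111 → 1, fb=1
67: 0011111 → 0, fb=0
68: 0111110 → 0, fb=1
69: 1111101 → 1, fb=0
70: 1111010 → 1, fb=0
71: 1110100 → 1, fb=0
72: 1101000 → 1, fb=0
73: 1010000 → 1, fb=1
74: 0100001 → 0, fb=1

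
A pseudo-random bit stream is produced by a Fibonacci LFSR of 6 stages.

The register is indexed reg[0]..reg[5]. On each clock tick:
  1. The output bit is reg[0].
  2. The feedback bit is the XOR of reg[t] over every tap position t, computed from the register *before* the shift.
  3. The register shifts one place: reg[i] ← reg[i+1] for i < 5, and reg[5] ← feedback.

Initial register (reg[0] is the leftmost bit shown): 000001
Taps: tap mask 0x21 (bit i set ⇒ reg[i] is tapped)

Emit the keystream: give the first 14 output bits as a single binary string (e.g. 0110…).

00000111111010

step | reg (before) | out | fb
   0 | 000001 | 0 | 1
   1 | 000011 | 0 | 1
   2 | 000111 | 0 | 1
   3 | 001111 | 0 | 1
   4 | 011111 | 0 | 1
   5 | 111111 | 1 | 0
   6 | 111110 | 1 | 1
   7 | 111101 | 1 | 0
   8 | 111010 | 1 | 1
   9 | 110101 | 1 | 0
  10 | 101010 | 1 | 1
  11 | 010101 | 0 | 1
  12 | 101011 | 1 | 0
  13 | 010110 | 0 | 0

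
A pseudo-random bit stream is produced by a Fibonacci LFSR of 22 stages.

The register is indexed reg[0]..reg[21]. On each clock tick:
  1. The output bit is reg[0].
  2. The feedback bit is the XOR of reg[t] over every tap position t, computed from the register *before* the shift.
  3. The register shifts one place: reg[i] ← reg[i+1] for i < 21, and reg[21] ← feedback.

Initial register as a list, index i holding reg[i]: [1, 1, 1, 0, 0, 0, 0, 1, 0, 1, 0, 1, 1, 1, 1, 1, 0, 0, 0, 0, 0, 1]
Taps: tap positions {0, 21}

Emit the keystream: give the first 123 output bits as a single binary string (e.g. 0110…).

111000010101111100000101000001100101011111100111111011100110101011101010110100010011001011001101100001110111001000100100000

step | reg (before) | out | fb
   0 | 1110000101011111000001 | 1 | 0
   1 | 1100001010111110000010 | 1 | 1
   2 | 1000010101111100000101 | 1 | 0
   3 | 0000101011111000001010 | 0 | 0
   4 | 0001010111110000010100 | 0 | 0
   5 | 0010101111100000101000 | 0 | 0
   6 | 0101011111000001010000 | 0 | 0
   7 | 1010111110000010100000 | 1 | 1
   8 | 0101111100000101000001 | 0 | 1
   9 | 1011111000001010000011 | 1 | 0
  10 | 0111110000010100000110 | 0 | 0
  11 | 1111100000101000001100 | 1 | 1
  12 | 1111000001010000011001 | 1 | 0
  13 | 1110000010100000110010 | 1 | 1
  14 | 1100000101000001100101 | 1 | 0
  15 | 1000001010000011001010 | 1 | 1
  16 | 0000010100000110010101 | 0 | 1
  17 | 0000101000001100101011 | 0 | 1
  18 | 0001010000011001010111 | 0 | 1
  19 | 0010100000110010101111 | 0 | 1
  20 | 0101000001100101011111 | 0 | 1
  21 | 1010000011001010111111 | 1 | 0
  22 | 0100000110010101111110 | 0 | 0
  23 | 1000001100101011111100 | 1 | 1
  24 | 0000011001010111111001 | 0 | 1
  25 | 0000110010101111110011 | 0 | 1
  26 | 0001100101011111100111 | 0 | 1
  27 | 0011001010111111001111 | 0 | 1
  28 | 0110010101111110011111 | 0 | 1
  29 | 1100101011111100111111 | 1 | 0
  30 | 1001010111111001111110 | 1 | 1
  31 | 0010101111110011111101 | 0 | 1
  32 | 0101011111100111111011 | 0 | 1
  33 | 1010111111001111110111 | 1 | 0
  34 | 0101111110011111101110 | 0 | 0
  35 | 1011111100111111011100 | 1 | 1
  36 | 0111111001111110111001 | 0 | 1
  37 | 1111110011111101110011 | 1 | 0
  38 | 1111100111111011100110 | 1 | 1
  39 | 1111001111110111001101 | 1 | 0
  40 | 1110011111101110011010 | 1 | 1
  41 | 1100111111011100110101 | 1 | 0
  42 | 1001111110111001101010 | 1 | 1
  43 | 0011111101110011010101 | 0 | 1
  44 | 0111111011100110101011 | 0 | 1
  45 | 1111110111001101010111 | 1 | 0
  46 | 1111101110011010101110 | 1 | 1
  47 | 1111011100110101011101 | 1 | 0
  48 | 1110111001101010111010 | 1 | 1
  49 | 1101110011010101110101 | 1 | 0
  50 | 1011100110101011101010 | 1 | 1
  51 | 0111001101010111010101 | 0 | 1
  52 | 1110011010101110101011 | 1 | 0
  53 | 1100110101011101010110 | 1 | 1
  54 | 1001101010111010101101 | 1 | 0
  55 | 0011010101110101011010 | 0 | 0
  56 | 0110101011101010110100 | 0 | 0
  57 | 1101010111010101101000 | 1 | 1
  58 | 1010101110101011010001 | 1 | 0
  59 | 0101011101010110100010 | 0 | 0
  60 | 1010111010101101000100 | 1 | 1
  61 | 0101110101011010001001 | 0 | 1
  62 | 1011101010110100010011 | 1 | 0
  63 | 0111010101101000100110 | 0 | 0
  64 | 1110101011010001001100 | 1 | 1
  65 | 1101010110100010011001 | 1 | 0
  66 | 1010101101000100110010 | 1 | 1
  67 | 0101011010001001100101 | 0 | 1
  68 | 1010110100010011001011 | 1 | 0
  69 | 0101101000100110010110 | 0 | 0
  70 | 1011010001001100101100 | 1 | 1
  71 | 0110100010011001011001 | 0 | 1
  72 | 1101000100110010110011 | 1 | 0
  73 | 1010001001100101100110 | 1 | 1
  74 | 0100010011001011001101 | 0 | 1
  75 | 1000100110010110011011 | 1 | 0
  76 | 0001001100101100110110 | 0 | 0
  77 | 0010011001011001101100 | 0 | 0
  78 | 0100110010110011011000 | 0 | 0
  79 | 1001100101100110110000 | 1 | 1
  80 | 0011001011001101100001 | 0 | 1
  81 | 0110010110011011000011 | 0 | 1
  82 | 1100101100110110000111 | 1 | 0
  83 | 1001011001101100001110 | 1 | 1
  84 | 0010110011011000011101 | 0 | 1
  85 | 0101100110110000111011 | 0 | 1
  86 | 1011001101100001110111 | 1 | 0
  87 | 0110011011000011101110 | 0 | 0
  88 | 1100110110000111011100 | 1 | 1
  89 | 1001101100001110111001 | 1 | 0
  90 | 0011011000011101110010 | 0 | 0
  91 | 0110110000111011100100 | 0 | 0
  92 | 1101100001110111001000 | 1 | 1
  93 | 1011000011101110010001 | 1 | 0
  94 | 0110000111011100100010 | 0 | 0
  95 | 1100001110111001000100 | 1 | 1
  96 | 1000011101110010001001 | 1 | 0
  97 | 0000111011100100010010 | 0 | 0
  98 | 0001110111001000100100 | 0 | 0
  99 | 0011101110010001001000 | 0 | 0
 100 | 0111011100100010010000 | 0 | 0
 101 | 1110111001000100100000 | 1 | 1
 102 | 1101110010001001000001 | 1 | 0
 103 | 1011100100010010000010 | 1 | 1
 104 | 0111001000100100000101 | 0 | 1
 105 | 1110010001001000001011 | 1 | 0
 106 | 1100100010010000010110 | 1 | 1
 107 | 1001000100100000101101 | 1 | 0
 108 | 0010001001000001011010 | 0 | 0
 109 | 0100010010000010110100 | 0 | 0
 110 | 1000100100000101101000 | 1 | 1
 111 | 0001001000001011010001 | 0 | 1
 112 | 0010010000010110100011 | 0 | 1
 113 | 0100100000101101000111 | 0 | 1
 114 | 1001000001011010001111 | 1 | 0
 115 | 0010000010110100011110 | 0 | 0
 116 | 0100000101101000111100 | 0 | 0
 117 | 1000001011010001111000 | 1 | 1
 118 | 0000010110100011110001 | 0 | 1
 119 | 0000101101000111100011 | 0 | 1
 120 | 0001011010001111000111 | 0 | 1
 121 | 0010110100011110001111 | 0 | 1
 122 | 0101101000111100011111 | 0 | 1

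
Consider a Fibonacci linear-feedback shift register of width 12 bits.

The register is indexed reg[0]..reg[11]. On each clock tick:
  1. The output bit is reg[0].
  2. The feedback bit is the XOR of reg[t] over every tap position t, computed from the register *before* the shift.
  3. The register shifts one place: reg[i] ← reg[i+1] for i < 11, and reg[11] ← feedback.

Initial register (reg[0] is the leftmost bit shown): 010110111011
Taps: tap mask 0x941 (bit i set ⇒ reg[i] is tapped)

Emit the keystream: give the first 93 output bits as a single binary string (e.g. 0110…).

step | reg (before) | out | fb
   0 | 010110111011 | 0 | 1
   1 | 101101110111 | 1 | 1
   2 | 011011101111 | 0 | 1
   3 | 110111011111 | 1 | 1
   4 | 101110111111 | 1 | 0
   5 | 011101111110 | 0 | 0
   6 | 111011111100 | 1 | 1
   7 | 110111111001 | 1 | 0
   8 | 101111110010 | 1 | 0
   9 | 011111100100 | 0 | 1
  10 | 111111001001 | 1 | 1
  11 | 111110010011 | 1 | 0
  12 | 111100100110 | 1 | 0
  13 | 111001001100 | 1 | 0
  14 | 110010011000 | 1 | 0
  15 | 100100110000 | 1 | 0
  16 | 001001100000 | 0 | 1
  17 | 010011000001 | 0 | 1
  18 | 100110000011 | 1 | 0
  19 | 001100000110 | 0 | 0
  20 | 011000001100 | 0 | 1
  21 | 110000011001 | 1 | 1
  22 | 100000110011 | 1 | 1
  23 | 000001100111 | 0 | 0
  24 | 000011001110 | 0 | 1
  25 | 000110011101 | 0 | 0
  26 | 001100111010 | 0 | 0
  27 | 011001110100 | 0 | 1
  28 | 110011101001 | 1 | 0
  29 | 100111010010 | 1 | 1
  30 | 001110100101 | 0 | 0
  31 | 011101001010 | 0 | 1
  32 | 111010010101 | 1 | 0
  33 | 110100101010 | 1 | 1
  34 | 101001010101 | 1 | 0
  35 | 010010101010 | 0 | 0
  36 | 100101010100 | 1 | 1
  37 | 001010101001 | 0 | 1
  38 | 010101010011 | 0 | 1
  39 | 101010100111 | 1 | 1
  40 | 010101001111 | 0 | 0
  41 | 101010011110 | 1 | 0
  42 | 010100111100 | 0 | 0
  43 | 101001111000 | 1 | 1
  44 | 010011110001 | 0 | 0
  45 | 100111100010 | 1 | 0
  46 | 001111000100 | 0 | 0
  47 | 011110001000 | 0 | 1
  48 | 111100010001 | 1 | 0
  49 | 111000100010 | 1 | 0
  50 | 110001000100 | 1 | 1
  51 | 100010001001 | 1 | 1
  52 | 000100010011 | 0 | 1
  53 | 001000100111 | 0 | 0
  54 | 010001001110 | 0 | 1
  55 | 100010011101 | 1 | 1
  56 | 000100111011 | 0 | 1
  57 | 001001110111 | 0 | 0
  58 | 010011101110 | 0 | 0
  59 | 100111011100 | 1 | 0
  60 | 001110111000 | 0 | 0
  61 | 011101110000 | 0 | 1
  62 | 111011100001 | 1 | 1
  63 | 110111000011 | 1 | 0
  64 | 101110000110 | 1 | 1
  65 | 011100001101 | 0 | 0
  66 | 111000011010 | 1 | 0
  67 | 110000110100 | 1 | 0
  68 | 100001101000 | 1 | 1
  69 | 000011010001 | 0 | 1
  70 | 000110100011 | 0 | 0
  71 | 001101000110 | 0 | 0
  72 | 011010001100 | 0 | 1
  73 | 110100011001 | 1 | 1
  74 | 101000110011 | 1 | 1
  75 | 010001100111 | 0 | 0
  76 | 100011001110 | 1 | 0
  77 | 000110011100 | 0 | 1
  78 | 001100111001 | 0 | 1
  79 | 011001110011 | 0 | 0
  80 | 110011100110 | 1 | 0
  81 | 100111001100 | 1 | 0
  82 | 001110011000 | 0 | 1
  83 | 011100110001 | 0 | 0
  84 | 111001100010 | 1 | 0
  85 | 110011000100 | 1 | 1
  86 | 100110001001 | 1 | 1
  87 | 001100010011 | 0 | 1
  88 | 011000100111 | 0 | 0
  89 | 110001001110 | 1 | 0
  90 | 100010011100 | 1 | 0
  91 | 000100111000 | 0 | 0
  92 | 001001110000 | 0 | 1

010110111011111100100110000011001110100101010100111100010001001110111000011010001100111001100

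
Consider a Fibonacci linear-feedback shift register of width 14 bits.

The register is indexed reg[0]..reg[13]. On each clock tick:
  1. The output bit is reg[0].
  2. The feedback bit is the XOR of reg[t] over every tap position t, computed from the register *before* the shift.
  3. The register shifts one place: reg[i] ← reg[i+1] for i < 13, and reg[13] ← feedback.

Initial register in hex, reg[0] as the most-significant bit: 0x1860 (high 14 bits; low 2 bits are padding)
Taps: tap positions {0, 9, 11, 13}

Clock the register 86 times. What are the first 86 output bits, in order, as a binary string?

00011000011000100010011110000111100111100011000101101011010110000100010101000010011100

k : reg_k → out_k, fb_k
0: 00011000011000 → 0, fb=1
1: 00110000110001 → 0, fb=0
2: 01100001100010 → 0, fb=0
3: 11000011000100 → 1, fb=0
4: 10000110001000 → 1, fb=1
5: 00001100010001 → 0, fb=0
6: 00011000100010 → 0, fb=0
7: 00110001000100 → 0, fb=1
8: 01100010001001 → 0, fb=1
9: 11000100010011 → 1, fb=1
10: 10001000100111 → 1, fb=1
11: 00010001001111 → 0, fb=0
12: 00100010011110 → 0, fb=0
13: 01000100111100 → 0, fb=0
14: 10001001111000 → 1, fb=0
15: 00010011110000 → 0, fb=1
16: 00100111100001 → 0, fb=1
17: 01001111000011 → 0, fb=1
18: 10011110000111 → 1, fb=1
19: 00111100001111 → 0, fb=0
20: 01111000011110 → 0, fb=0
21: 11110000111100 → 1, fb=1
22: 11100001111001 → 1, fb=1
23: 11000011110011 → 1, fb=1
24: 10000111100111 → 1, fb=1
25: 00001111001111 → 0, fb=0
26: 00011110011110 → 0, fb=0
27: 00111100111100 → 0, fb=0
28: 01111001111000 → 0, fb=1
29: 11110011110001 → 1, fb=1
30: 11100111100011 → 1, fb=0
31: 11001111000110 → 1, fb=0
32: 10011110001100 → 1, fb=0
33: 00111100011000 → 0, fb=1
34: 01111000110001 → 0, fb=0
35: 11110001100010 → 1, fb=1
36: 11100011000101 → 1, fb=1
37: 11000110001011 → 1, fb=0
38: 10001100010110 → 1, fb=1
39: 00011000101101 → 0, fb=0
40: 00110001011010 → 0, fb=1
41: 01100010110101 → 0, fb=1
42: 11000101101011 → 1, fb=0
43: 10001011010110 → 1, fb=1
44: 00010110101101 → 0, fb=0
45: 00101101011010 → 0, fb=1
46: 01011010110101 → 0, fb=1
47: 10110101101011 → 1, fb=0
48: 01101011010110 → 0, fb=0
49: 11010110101100 → 1, fb=0
50: 10101101011000 → 1, fb=0
51: 01011010110000 → 0, fb=1
52: 10110101100001 → 1, fb=0
53: 01101011000010 → 0, fb=0
54: 11010110000100 → 1, fb=0
55: 10101100001000 → 1, fb=1
56: 01011000010001 → 0, fb=0
57: 10110000100010 → 1, fb=1
58: 01100001000101 → 0, fb=0
59: 11000010001010 → 1, fb=1
60: 10000100010101 → 1, fb=0
61: 00001000101010 → 0, fb=0
62: 00010001010100 → 0, fb=0
63: 00100010101000 → 0, fb=0
64: 01000101010000 → 0, fb=1
65: 10001010100001 → 1, fb=0
66: 00010101000010 → 0, fb=0
67: 00101010000100 → 0, fb=1
68: 01010100001001 → 0, fb=1
69: 10101000010011 → 1, fb=1
70: 01010000100111 → 0, fb=0
71: 10100001001110 → 1, fb=0
72: 01000010011100 → 0, fb=0
73: 10000100111000 → 1, fb=0
74: 00001001110000 → 0, fb=1
75: 00010011100001 → 0, fb=1
76: 00100111000011 → 0, fb=1
77: 01001110000111 → 0, fb=0
78: 10011100001110 → 1, fb=0
79: 00111000011100 → 0, fb=0
80: 01110000111000 → 0, fb=1
81: 11100001110001 → 1, fb=1
82: 11000011100011 → 1, fb=0
83: 10000111000110 → 1, fb=0
84: 00001110001100 → 0, fb=1
85: 00011100011001 → 0, fb=0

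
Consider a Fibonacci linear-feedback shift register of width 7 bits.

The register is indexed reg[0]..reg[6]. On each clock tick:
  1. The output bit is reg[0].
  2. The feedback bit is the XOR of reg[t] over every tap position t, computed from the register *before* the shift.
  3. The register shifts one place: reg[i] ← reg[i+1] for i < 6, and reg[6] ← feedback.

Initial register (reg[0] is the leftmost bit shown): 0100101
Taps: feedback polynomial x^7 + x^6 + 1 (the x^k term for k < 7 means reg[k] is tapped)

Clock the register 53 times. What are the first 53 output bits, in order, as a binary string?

01001011000110111101101011011001001000111000010111110

k : reg_k → out_k, fb_k
0: 0100101 → 0, fb=1
1: 1001011 → 1, fb=0
2: 0010110 → 0, fb=0
3: 0101100 → 0, fb=0
4: 1011000 → 1, fb=1
5: 0110001 → 0, fb=1
6: 1100011 → 1, fb=0
7: 1000110 → 1, fb=1
8: 0001101 → 0, fb=1
9: 0011011 → 0, fb=1
10: 0110111 → 0, fb=1
11: 1101111 → 1, fb=0
12: 1011110 → 1, fb=1
13: 0111101 → 0, fb=1
14: 1111011 → 1, fb=0
15: 1110110 → 1, fb=1
16: 1101101 → 1, fb=0
17: 1011010 → 1, fb=1
18: 0110101 → 0, fb=1
19: 1101011 → 1, fb=0
20: 1010110 → 1, fb=1
21: 0101101 → 0, fb=1
22: 1011011 → 1, fb=0
23: 0110110 → 0, fb=0
24: 1101100 → 1, fb=1
25: 1011001 → 1, fb=0
26: 0110010 → 0, fb=0
27: 1100100 → 1, fb=1
28: 1001001 → 1, fb=0
29: 0010010 → 0, fb=0
30: 0100100 → 0, fb=0
31: 1001000 → 1, fb=1
32: 0010001 → 0, fb=1
33: 0100011 → 0, fb=1
34: 1000111 → 1, fb=0
35: 0001110 → 0, fb=0
36: 0011100 → 0, fb=0
37: 0111000 → 0, fb=0
38: 1110000 → 1, fb=1
39: 1100001 → 1, fb=0
40: 1000010 → 1, fb=1
41: 0000101 → 0, fb=1
42: 0001011 → 0, fb=1
43: 0010111 → 0, fb=1
44: 0101111 → 0, fb=1
45: 1011111 → 1, fb=0
46: 0111110 → 0, fb=0
47: 1111100 → 1, fb=1
48: 1111001 → 1, fb=0
49: 1110010 → 1, fb=1
50: 1100101 → 1, fb=0
51: 1001010 → 1, fb=1
52: 0010101 → 0, fb=1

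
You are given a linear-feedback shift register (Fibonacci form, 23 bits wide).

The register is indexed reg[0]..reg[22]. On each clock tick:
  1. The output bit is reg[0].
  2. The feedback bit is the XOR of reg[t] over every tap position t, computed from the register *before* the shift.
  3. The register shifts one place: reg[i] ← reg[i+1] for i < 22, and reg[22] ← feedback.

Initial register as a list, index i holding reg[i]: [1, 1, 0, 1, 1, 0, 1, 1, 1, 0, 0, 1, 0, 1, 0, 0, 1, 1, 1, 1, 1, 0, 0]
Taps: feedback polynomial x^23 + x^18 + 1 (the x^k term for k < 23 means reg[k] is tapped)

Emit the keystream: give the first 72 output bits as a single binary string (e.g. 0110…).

110110111001010011111000011101001000110110011100000010010101000110110101

step | reg (before) | out | fb
   0 | 11011011100101001111100 | 1 | 0
   1 | 10110111001010011111000 | 1 | 0
   2 | 01101110010100111110000 | 0 | 1
   3 | 11011100101001111100001 | 1 | 1
   4 | 10111001010011111000011 | 1 | 1
   5 | 01110010100111110000111 | 0 | 0
   6 | 11100101001111100001110 | 1 | 1
   7 | 11001010011111000011101 | 1 | 0
   8 | 10010100111110000111010 | 1 | 0
   9 | 00101001111100001110100 | 0 | 1
  10 | 01010011111000011101001 | 0 | 0
  11 | 10100111110000111010010 | 1 | 0
  12 | 01001111100001110100100 | 0 | 0
  13 | 10011111000011101001000 | 1 | 1
  14 | 00111110000111010010001 | 0 | 1
  15 | 01111100001110100100011 | 0 | 0
  16 | 11111000011101001000110 | 1 | 1
  17 | 11110000111010010001101 | 1 | 1
  18 | 11100001110100100011011 | 1 | 0
  19 | 11000011101001000110110 | 1 | 0
  20 | 10000111010010001101100 | 1 | 1
  21 | 00001110100100011011001 | 0 | 1
  22 | 00011101001000110110011 | 0 | 1
  23 | 00111010010001101100111 | 0 | 0
  24 | 01110100100011011001110 | 0 | 0
  25 | 11101001000110110011100 | 1 | 0
  26 | 11010010001101100111000 | 1 | 0
  27 | 10100100011011001110000 | 1 | 0
  28 | 01001000110110011100000 | 0 | 0
  29 | 10010001101100111000000 | 1 | 1
  30 | 00100011011001110000001 | 0 | 0
  31 | 01000110110011100000010 | 0 | 0
  32 | 10001101100111000000100 | 1 | 1
  33 | 00011011001110000001001 | 0 | 0
  34 | 00110110011100000010010 | 0 | 1
  35 | 01101100111000000100101 | 0 | 0
  36 | 11011001110000001001010 | 1 | 1
  37 | 10110011100000010010101 | 1 | 0
  38 | 01100111000000100101010 | 0 | 0
  39 | 11001110000001001010100 | 1 | 0
  40 | 10011100000010010101000 | 1 | 1
  41 | 00111000000100101010001 | 0 | 1
  42 | 01110000001001010100011 | 0 | 0
  43 | 11100000010010101000110 | 1 | 1
  44 | 11000000100101010001101 | 1 | 1
  45 | 10000001001010100011011 | 1 | 0
  46 | 00000010010101000110110 | 0 | 1
  47 | 00000100101010001101101 | 0 | 0
  48 | 00001001010100011011010 | 0 | 1
  49 | 00010010101000110110101 | 0 | 1
  50 | 00100101010001101101011 | 0 | 0
  51 | 01001010100011011010110 | 0 | 1
  52 | 10010101000110110101101 | 1 | 1
  53 | 00101010001101101011011 | 0 | 1
  54 | 01010100011011010110111 | 0 | 1
  55 | 10101000110110101101111 | 1 | 1
  56 | 01010001101101011011111 | 0 | 1
  57 | 10100011011010110111111 | 1 | 0
  58 | 01000110110101101111110 | 0 | 1
  59 | 10001101101011011111101 | 1 | 0
  60 | 00011011010110111111010 | 0 | 1
  61 | 00110110101101111110101 | 0 | 1
  62 | 01101101011011111101011 | 0 | 0
  63 | 11011010110111111010110 | 1 | 0
  64 | 10110101101111110101100 | 1 | 1
  65 | 01101011011111101011001 | 0 | 1
  66 | 11010110111111010110011 | 1 | 0
  67 | 10101101111110101100110 | 1 | 1
  68 | 01011011111101011001101 | 0 | 0
  69 | 10110111111010110011010 | 1 | 0
  70 | 01101111110101100110100 | 0 | 1
  71 | 11011111101011001101001 | 1 | 1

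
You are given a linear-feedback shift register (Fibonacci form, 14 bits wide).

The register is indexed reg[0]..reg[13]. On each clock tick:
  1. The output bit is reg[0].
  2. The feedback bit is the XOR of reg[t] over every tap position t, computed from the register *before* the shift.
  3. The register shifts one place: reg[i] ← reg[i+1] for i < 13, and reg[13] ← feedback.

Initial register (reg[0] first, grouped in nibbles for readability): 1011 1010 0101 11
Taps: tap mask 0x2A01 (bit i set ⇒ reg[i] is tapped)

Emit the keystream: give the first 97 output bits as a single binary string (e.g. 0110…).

step | reg (before) | out | fb
   0 | 10111010010111 | 1 | 0
   1 | 01110100101110 | 0 | 1
   2 | 11101001011101 | 1 | 0
   3 | 11010010111010 | 1 | 0
   4 | 10100101110100 | 1 | 1
   5 | 01001011101001 | 0 | 1
   6 | 10010111010011 | 1 | 1
   7 | 00101110100111 | 0 | 0
   8 | 01011101001110 | 0 | 1
   9 | 10111010011101 | 1 | 0
  10 | 01110100111010 | 0 | 1
  11 | 11101001110101 | 1 | 0
  12 | 11010011101010 | 1 | 1
  13 | 10100111010101 | 1 | 0
  14 | 01001110101010 | 0 | 0
  15 | 10011101010100 | 1 | 1
  16 | 00111010101001 | 0 | 1
  17 | 01110101010011 | 0 | 0
  18 | 11101010100110 | 1 | 0
  19 | 11010101001100 | 1 | 0
  20 | 10101010011000 | 1 | 0
  21 | 01010100110000 | 0 | 1
  22 | 10101001100001 | 1 | 0
  23 | 01010011000010 | 0 | 0
  24 | 10100110000100 | 1 | 0
  25 | 01001100001000 | 0 | 0
  26 | 10011000010000 | 1 | 0
  27 | 00110000100000 | 0 | 0
  28 | 01100001000000 | 0 | 0
  29 | 11000010000000 | 1 | 1
  30 | 10000100000001 | 1 | 0
  31 | 00001000000010 | 0 | 0
  32 | 00010000000100 | 0 | 1
  33 | 00100000001001 | 0 | 1
  34 | 01000000010011 | 0 | 0
  35 | 10000000100110 | 1 | 0
  36 | 00000001001100 | 0 | 1
  37 | 00000010011001 | 0 | 0
  38 | 00000100110010 | 0 | 1
  39 | 00001001100101 | 0 | 0
  40 | 00010011001010 | 0 | 0
  41 | 00100110010100 | 0 | 0
  42 | 01001100101000 | 0 | 0
  43 | 10011001010000 | 1 | 0
  44 | 00110010100000 | 0 | 0
  45 | 01100101000000 | 0 | 0
  46 | 11001010000000 | 1 | 1
  47 | 10010100000001 | 1 | 0
  48 | 00101000000010 | 0 | 0
  49 | 01010000000100 | 0 | 1
  50 | 10100000001001 | 1 | 0
  51 | 01000000010010 | 0 | 1
  52 | 10000000100101 | 1 | 1
  53 | 00000001001011 | 0 | 1
  54 | 00000010010111 | 0 | 1
  55 | 00000100101111 | 0 | 0
  56 | 00001001011110 | 0 | 0
  57 | 00010010111100 | 0 | 0
  58 | 00100101111000 | 0 | 1
  59 | 01001011110001 | 0 | 0
  60 | 10010111100010 | 1 | 1
  61 | 00101111000101 | 0 | 0
  62 | 01011110001010 | 0 | 0
  63 | 10111100010100 | 1 | 1
  64 | 01111000101001 | 0 | 1
  65 | 11110001010011 | 1 | 1
  66 | 11100010100111 | 1 | 1
  67 | 11000101001111 | 1 | 1
  68 | 10001010011111 | 1 | 0
  69 | 00010100111110 | 0 | 0
  70 | 00101001111100 | 0 | 0
  71 | 01010011111000 | 0 | 1
  72 | 10100111110001 | 1 | 1
  73 | 01001111100011 | 0 | 1
  74 | 10011111000111 | 1 | 1
  75 | 00111110001111 | 0 | 0
  76 | 01111100011110 | 0 | 0
  77 | 11111000111100 | 1 | 1
  78 | 11110001111001 | 1 | 1
  79 | 11100011110011 | 1 | 1
  80 | 11000111100111 | 1 | 1
  81 | 10001111001111 | 1 | 1
  82 | 00011110011111 | 0 | 1
  83 | 00111100111111 | 0 | 1
  84 | 01111001111111 | 0 | 1
  85 | 11110011111111 | 1 | 0
  86 | 11100111111110 | 1 | 1
  87 | 11001111111101 | 1 | 0
  88 | 10011111111010 | 1 | 0
  89 | 00111111110100 | 0 | 0
  90 | 01111111101000 | 0 | 0
  91 | 11111111010000 | 1 | 0
  92 | 11111110100000 | 1 | 1
  93 | 11111101000001 | 1 | 0
  94 | 11111010000010 | 1 | 1
  95 | 11110100000101 | 1 | 1
  96 | 11101000001011 | 1 | 0

1011101001011101001110101010011000010000000100110010100000001001011110001010011111000111100111111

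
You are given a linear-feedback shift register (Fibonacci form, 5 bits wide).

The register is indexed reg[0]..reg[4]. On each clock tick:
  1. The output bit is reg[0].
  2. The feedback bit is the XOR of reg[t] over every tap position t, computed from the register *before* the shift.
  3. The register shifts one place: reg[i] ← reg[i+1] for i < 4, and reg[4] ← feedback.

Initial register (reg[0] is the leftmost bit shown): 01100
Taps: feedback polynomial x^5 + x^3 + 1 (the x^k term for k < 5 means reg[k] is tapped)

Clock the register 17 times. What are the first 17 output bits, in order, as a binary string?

01100011111001101

tick  register→output (feedback)
  0  01100→0 (0)
  1  11000→1 (1)
  2  10001→1 (1)
  3  00011→0 (1)
  4  00111→0 (1)
  5  01111→0 (1)
  6  11111→1 (0)
  7  11110→1 (0)
  8  11100→1 (1)
  9  11001→1 (1)
 10  10011→1 (0)
 11  00110→0 (1)
 12  01101→0 (0)
 13  11010→1 (0)
 14  10100→1 (1)
 15  01001→0 (0)
 16  10010→1 (0)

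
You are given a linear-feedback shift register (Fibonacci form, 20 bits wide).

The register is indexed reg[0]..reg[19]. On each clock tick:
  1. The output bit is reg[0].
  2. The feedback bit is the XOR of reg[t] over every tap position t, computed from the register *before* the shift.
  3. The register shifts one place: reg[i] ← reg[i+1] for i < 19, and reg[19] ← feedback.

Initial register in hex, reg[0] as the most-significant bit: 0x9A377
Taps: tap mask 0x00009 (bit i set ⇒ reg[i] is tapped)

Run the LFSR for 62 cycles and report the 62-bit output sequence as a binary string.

step | reg (before) | out | fb
   0 | 10011010001101110111 | 1 | 0
   1 | 00110100011011101110 | 0 | 1
   2 | 01101000110111011101 | 0 | 0
   3 | 11010001101110111010 | 1 | 0
   4 | 10100011011101110100 | 1 | 1
   5 | 01000110111011101001 | 0 | 0
   6 | 10001101110111010010 | 1 | 1
   7 | 00011011101110100101 | 0 | 1
   8 | 00110111011101001011 | 0 | 1
   9 | 01101110111010010111 | 0 | 0
  10 | 11011101110100101110 | 1 | 0
  11 | 10111011101001011100 | 1 | 0
  12 | 01110111010010111000 | 0 | 1
  13 | 11101110100101110001 | 1 | 1
  14 | 11011101001011100011 | 1 | 0
  15 | 10111010010111000110 | 1 | 0
  16 | 01110100101110001100 | 0 | 1
  17 | 11101001011100011001 | 1 | 1
  18 | 11010010111000110011 | 1 | 0
  19 | 10100101110001100110 | 1 | 1
  20 | 01001011100011001101 | 0 | 0
  21 | 10010111000110011010 | 1 | 0
  22 | 00101110001100110100 | 0 | 0
  23 | 01011100011001101000 | 0 | 1
  24 | 10111000110011010001 | 1 | 0
  25 | 01110001100110100010 | 0 | 1
  26 | 11100011001101000101 | 1 | 1
  27 | 11000110011010001011 | 1 | 1
  28 | 10001100110100010111 | 1 | 1
  29 | 00011001101000101111 | 0 | 1
  30 | 00110011010001011111 | 0 | 1
  31 | 01100110100010111111 | 0 | 0
  32 | 11001101000101111110 | 1 | 1
  33 | 10011010001011111101 | 1 | 0
  34 | 00110100010111111010 | 0 | 1
  35 | 01101000101111110101 | 0 | 0
  36 | 11010001011111101010 | 1 | 0
  37 | 10100010111111010100 | 1 | 1
  38 | 01000101111110101001 | 0 | 0
  39 | 10001011111101010010 | 1 | 1
  40 | 00010111111010100101 | 0 | 1
  41 | 00101111110101001011 | 0 | 0
  42 | 01011111101010010110 | 0 | 1
  43 | 10111111010100101101 | 1 | 0
  44 | 01111110101001011010 | 0 | 1
  45 | 11111101010010110101 | 1 | 0
  46 | 11111010100101101010 | 1 | 0
  47 | 11110101001011010100 | 1 | 0
  48 | 11101010010110101000 | 1 | 1
  49 | 11010100101101010001 | 1 | 0
  50 | 10101001011010100010 | 1 | 1
  51 | 01010010110101000101 | 0 | 1
  52 | 10100101101010001011 | 1 | 1
  53 | 01001011010100010111 | 0 | 0
  54 | 10010110101000101110 | 1 | 0
  55 | 00101101010001011100 | 0 | 0
  56 | 01011010100010111000 | 0 | 1
  57 | 10110101000101110001 | 1 | 0
  58 | 01101010001011100010 | 0 | 0
  59 | 11010100010111000100 | 1 | 0
  60 | 10101000101110001000 | 1 | 1
  61 | 01010001011100010001 | 0 | 1

10011010001101110111010010111000110011010001011111101010010110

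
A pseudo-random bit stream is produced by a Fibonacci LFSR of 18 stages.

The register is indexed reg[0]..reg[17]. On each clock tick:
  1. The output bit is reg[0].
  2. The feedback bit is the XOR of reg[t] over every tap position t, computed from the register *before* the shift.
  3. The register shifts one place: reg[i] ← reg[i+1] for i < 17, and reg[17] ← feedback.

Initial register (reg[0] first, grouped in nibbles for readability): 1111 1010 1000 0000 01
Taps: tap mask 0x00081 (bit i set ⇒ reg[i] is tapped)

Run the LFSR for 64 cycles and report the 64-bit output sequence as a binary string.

tick  register→output (feedback)
  0  111110101000000001→1 (1)
  1  111101010000000011→1 (0)
  2  111010100000000110→1 (1)
  3  110101000000001101→1 (1)
  4  101010000000011011→1 (1)
  5  010100000000110111→0 (0)
  6  101000000001101110→1 (1)
  7  010000000011011101→0 (0)
  8  100000000110111010→1 (1)
  9  000000001101110101→0 (0)
 10  000000011011101010→0 (1)
 11  000000110111010101→0 (1)
 12  000001101110101011→0 (0)
 13  000011011101010110→0 (1)
 14  000110111010101101→0 (1)
 15  001101110101011011→0 (1)
 16  011011101010110111→0 (0)
 17  110111010101101110→1 (0)
 18  101110101011011100→1 (1)
 19  011101010110111001→0 (1)
 20  111010101101110011→1 (1)
 21  110101011011100111→1 (0)
 22  101010110111001110→1 (0)
 23  010101101110011100→0 (0)
 24  101011011100111000→1 (0)
 25  010110111001110000→0 (1)
 26  101101110011100001→1 (0)
 27  011011100111000010→0 (0)
 28  110111001110000100→1 (1)
 29  101110011100001001→1 (0)
 30  011100111000010010→0 (1)
 31  111001110000100101→1 (0)
 32  110011100001001010→1 (1)
 33  100111000010010101→1 (1)
 34  001110000100101011→0 (0)
 35  011100001001010110→0 (0)
 36  111000010010101100→1 (0)
 37  110000100101011000→1 (1)
 38  100001001010110001→1 (1)
 39  000010010101100011→0 (1)
 40  000100101011000111→0 (0)
 41  001001010110001110→0 (1)
 42  010010101100011101→0 (0)
 43  100101011000111010→1 (0)
 44  001010110001110100→0 (1)
 45  010101100011101001→0 (0)
 46  101011000111010010→1 (1)
 47  010110001110100101→0 (0)
 48  101100011101001010→1 (0)
 49  011000111010010100→0 (1)
 50  110001110100101001→1 (0)
 51  100011101001010010→1 (1)
 52  000111010010100101→0 (1)
 53  001110100101001011→0 (0)
 54  011101001010010110→0 (0)
 55  111010010100101100→1 (0)
 56  110100101001011000→1 (1)
 57  101001010010110001→1 (0)
 58  010010100101100010→0 (0)
 59  100101001011000100→1 (1)
 60  001010010110001001→0 (1)
 61  010100101100010011→0 (0)
 62  101001011000100110→1 (0)
 63  010010110001001100→0 (1)

1111101010000000011011101010110111001110000100101011000111010010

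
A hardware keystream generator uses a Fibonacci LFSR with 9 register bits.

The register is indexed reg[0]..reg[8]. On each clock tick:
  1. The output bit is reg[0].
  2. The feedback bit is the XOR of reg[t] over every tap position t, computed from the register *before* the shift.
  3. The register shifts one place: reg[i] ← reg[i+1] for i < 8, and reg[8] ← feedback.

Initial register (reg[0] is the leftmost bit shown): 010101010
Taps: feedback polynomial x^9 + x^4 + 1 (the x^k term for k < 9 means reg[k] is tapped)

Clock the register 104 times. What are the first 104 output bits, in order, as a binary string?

step | reg (before) | out | fb
   0 | 010101010 | 0 | 0
   1 | 101010100 | 1 | 0
   2 | 010101000 | 0 | 0
   3 | 101010000 | 1 | 0
   4 | 010100000 | 0 | 0
   5 | 101000000 | 1 | 1
   6 | 010000001 | 0 | 0
   7 | 100000010 | 1 | 1
   8 | 000000101 | 0 | 0
   9 | 000001010 | 0 | 0
  10 | 000010100 | 0 | 1
  11 | 000101001 | 0 | 0
  12 | 001010010 | 0 | 1
  13 | 010100101 | 0 | 0
  14 | 101001010 | 1 | 1
  15 | 010010101 | 0 | 1
  16 | 100101011 | 1 | 1
  17 | 001010111 | 0 | 1
  18 | 010101111 | 0 | 0
  19 | 101011110 | 1 | 0
  20 | 010111100 | 0 | 1
  21 | 101111001 | 1 | 0
  22 | 011110010 | 0 | 1
  23 | 111100101 | 1 | 1
  24 | 111001011 | 1 | 1
  25 | 110010111 | 1 | 0
  26 | 100101110 | 1 | 1
  27 | 001011101 | 0 | 1
  28 | 010111011 | 0 | 1
  29 | 101110111 | 1 | 0
  30 | 011101110 | 0 | 0
  31 | 111011100 | 1 | 0
  32 | 110111000 | 1 | 0
  33 | 101110000 | 1 | 0
  34 | 011100000 | 0 | 0
  35 | 111000000 | 1 | 1
  36 | 110000001 | 1 | 1
  37 | 100000011 | 1 | 1
  38 | 000000111 | 0 | 0
  39 | 000001110 | 0 | 0
  40 | 000011100 | 0 | 1
  41 | 000111001 | 0 | 1
  42 | 001110011 | 0 | 1
  43 | 011100111 | 0 | 0
  44 | 111001110 | 1 | 1
  45 | 110011101 | 1 | 0
  46 | 100111010 | 1 | 0
  47 | 001110100 | 0 | 1
  48 | 011101001 | 0 | 0
  49 | 111010010 | 1 | 0
  50 | 110100100 | 1 | 1
  51 | 101001001 | 1 | 1
  52 | 010010011 | 0 | 1
  53 | 100100111 | 1 | 1
  54 | 001001111 | 0 | 0
  55 | 010011110 | 0 | 1
  56 | 100111101 | 1 | 0
  57 | 001111010 | 0 | 1
  58 | 011110101 | 0 | 1
  59 | 111101011 | 1 | 1
  60 | 111010111 | 1 | 0
  61 | 110101110 | 1 | 1
  62 | 101011101 | 1 | 0
  63 | 010111010 | 0 | 1
  64 | 101110101 | 1 | 0
  65 | 011101010 | 0 | 0
  66 | 111010100 | 1 | 0
  67 | 110101000 | 1 | 1
  68 | 101010001 | 1 | 0
  69 | 010100010 | 0 | 0
  70 | 101000100 | 1 | 1
  71 | 010001001 | 0 | 0
  72 | 100010010 | 1 | 0
  73 | 000100100 | 0 | 0
  74 | 001001000 | 0 | 0
  75 | 010010000 | 0 | 1
  76 | 100100001 | 1 | 1
  77 | 001000011 | 0 | 0
  78 | 010000110 | 0 | 0
  79 | 100001100 | 1 | 1
  80 | 000011001 | 0 | 1
  81 | 000110011 | 0 | 1
  82 | 001100111 | 0 | 0
  83 | 011001110 | 0 | 0
  84 | 110011100 | 1 | 0
  85 | 100111000 | 1 | 0
  86 | 001110000 | 0 | 1
  87 | 011100001 | 0 | 0
  88 | 111000010 | 1 | 1
  89 | 110000101 | 1 | 1
  90 | 100001011 | 1 | 1
  91 | 000010111 | 0 | 1
  92 | 000101111 | 0 | 0
  93 | 001011110 | 0 | 1
  94 | 010111101 | 0 | 1
  95 | 101111011 | 1 | 0
  96 | 011110110 | 0 | 1
  97 | 111101101 | 1 | 1
  98 | 111011011 | 1 | 0
  99 | 110110110 | 1 | 0
 100 | 101101100 | 1 | 1
 101 | 011011001 | 0 | 1
 102 | 110110011 | 1 | 0
 103 | 101100110 | 1 | 1

01010101000000101001010111100101110111000000111001110100100111101011101010001001000011001110000101111011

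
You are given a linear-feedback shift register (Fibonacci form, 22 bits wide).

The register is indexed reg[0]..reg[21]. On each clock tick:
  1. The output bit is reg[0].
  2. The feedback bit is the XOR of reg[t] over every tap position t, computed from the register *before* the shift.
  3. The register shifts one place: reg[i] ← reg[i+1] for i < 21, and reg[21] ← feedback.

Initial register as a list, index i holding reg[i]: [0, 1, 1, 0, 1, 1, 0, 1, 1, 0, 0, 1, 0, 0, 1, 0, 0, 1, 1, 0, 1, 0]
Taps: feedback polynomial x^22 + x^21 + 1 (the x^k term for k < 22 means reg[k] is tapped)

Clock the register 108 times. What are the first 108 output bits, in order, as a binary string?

011011011001001001101001001001000111000100111000111000010111100010111101000001101011110010100111111011001010

k : reg_k → out_k, fb_k
0: 0110110110010010011010 → 0, fb=0
1: 1101101100100100110100 → 1, fb=1
2: 1011011001001001101001 → 1, fb=0
3: 0110110010010011010010 → 0, fb=0
4: 1101100100100110100100 → 1, fb=1
5: 1011001001001101001001 → 1, fb=0
6: 0110010010011010010010 → 0, fb=0
7: 1100100100110100100100 → 1, fb=1
8: 1001001001101001001001 → 1, fb=0
9: 0010010011010010010010 → 0, fb=0
10: 0100100110100100100100 → 0, fb=0
11: 1001001101001001001000 → 1, fb=1
12: 0010011010010010010001 → 0, fb=1
13: 0100110100100100100011 → 0, fb=1
14: 1001101001001001000111 → 1, fb=0
15: 0011010010010010001110 → 0, fb=0
16: 0110100100100100011100 → 0, fb=0
17: 1101001001001000111000 → 1, fb=1
18: 1010010010010001110001 → 1, fb=0
19: 0100100100100011100010 → 0, fb=0
20: 1001001001000111000100 → 1, fb=1
21: 0010010010001110001001 → 0, fb=1
22: 0100100100011100010011 → 0, fb=1
23: 1001001000111000100111 → 1, fb=0
24: 0010010001110001001110 → 0, fb=0
25: 0100100011100010011100 → 0, fb=0
26: 1001000111000100111000 → 1, fb=1
27: 0010001110001001110001 → 0, fb=1
28: 0100011100010011100011 → 0, fb=1
29: 1000111000100111000111 → 1, fb=0
30: 0001110001001110001110 → 0, fb=0
31: 0011100010011100011100 → 0, fb=0
32: 0111000100111000111000 → 0, fb=0
33: 1110001001110001110000 → 1, fb=1
34: 1100010011100011100001 → 1, fb=0
35: 1000100111000111000010 → 1, fb=1
36: 0001001110001110000101 → 0, fb=1
37: 0010011100011100001011 → 0, fb=1
38: 0100111000111000010111 → 0, fb=1
39: 1001110001110000101111 → 1, fb=0
40: 0011100011100001011110 → 0, fb=0
41: 0111000111000010111100 → 0, fb=0
42: 1110001110000101111000 → 1, fb=1
43: 1100011100001011110001 → 1, fb=0
44: 1000111000010111100010 → 1, fb=1
45: 0001110000101111000101 → 0, fb=1
46: 0011100001011110001011 → 0, fb=1
47: 0111000010111100010111 → 0, fb=1
48: 1110000101111000101111 → 1, fb=0
49: 1100001011110001011110 → 1, fb=1
50: 1000010111100010111101 → 1, fb=0
51: 0000101111000101111010 → 0, fb=0
52: 0001011110001011110100 → 0, fb=0
53: 0010111100010111101000 → 0, fb=0
54: 0101111000101111010000 → 0, fb=0
55: 1011110001011110100000 → 1, fb=1
56: 0111100010111101000001 → 0, fb=1
57: 1111000101111010000011 → 1, fb=0
58: 1110001011110100000110 → 1, fb=1
59: 1100010111101000001101 → 1, fb=0
60: 1000101111010000011010 → 1, fb=1
61: 0001011110100000110101 → 0, fb=1
62: 0010111101000001101011 → 0, fb=1
63: 0101111010000011010111 → 0, fb=1
64: 1011110100000110101111 → 1, fb=0
65: 0111101000001101011110 → 0, fb=0
66: 1111010000011010111100 → 1, fb=1
67: 1110100000110101111001 → 1, fb=0
68: 1101000001101011110010 → 1, fb=1
69: 1010000011010111100101 → 1, fb=0
70: 0100000110101111001010 → 0, fb=0
71: 1000001101011110010100 → 1, fb=1
72: 0000011010111100101001 → 0, fb=1
73: 0000110101111001010011 → 0, fb=1
74: 0001101011110010100111 → 0, fb=1
75: 0011010111100101001111 → 0, fb=1
76: 0110101111001010011111 → 0, fb=1
77: 1101011110010100111111 → 1, fb=0
78: 1010111100101001111110 → 1, fb=1
79: 0101111001010011111101 → 0, fb=1
80: 1011110010100111111011 → 1, fb=0
81: 0111100101001111110110 → 0, fb=0
82: 1111001010011111101100 → 1, fb=1
83: 1110010100111111011001 → 1, fb=0
84: 1100101001111110110010 → 1, fb=1
85: 1001010011111101100101 → 1, fb=0
86: 0010100111111011001010 → 0, fb=0
87: 0101001111110110010100 → 0, fb=0
88: 1010011111101100101000 → 1, fb=1
89: 0100111111011001010001 → 0, fb=1
90: 1001111110110010100011 → 1, fb=0
91: 0011111101100101000110 → 0, fb=0
92: 0111111011001010001100 → 0, fb=0
93: 1111110110010100011000 → 1, fb=1
94: 1111101100101000110001 → 1, fb=0
95: 1111011001010001100010 → 1, fb=1
96: 1110110010100011000101 → 1, fb=0
97: 1101100101000110001010 → 1, fb=1
98: 1011001010001100010101 → 1, fb=0
99: 0110010100011000101010 → 0, fb=0
100: 1100101000110001010100 → 1, fb=1
101: 1001010001100010101001 → 1, fb=0
102: 0010100011000101010010 → 0, fb=0
103: 0101000110001010100100 → 0, fb=0
104: 1010001100010101001000 → 1, fb=1
105: 0100011000101010010001 → 0, fb=1
106: 1000110001010100100011 → 1, fb=0
107: 0001100010101001000110 → 0, fb=0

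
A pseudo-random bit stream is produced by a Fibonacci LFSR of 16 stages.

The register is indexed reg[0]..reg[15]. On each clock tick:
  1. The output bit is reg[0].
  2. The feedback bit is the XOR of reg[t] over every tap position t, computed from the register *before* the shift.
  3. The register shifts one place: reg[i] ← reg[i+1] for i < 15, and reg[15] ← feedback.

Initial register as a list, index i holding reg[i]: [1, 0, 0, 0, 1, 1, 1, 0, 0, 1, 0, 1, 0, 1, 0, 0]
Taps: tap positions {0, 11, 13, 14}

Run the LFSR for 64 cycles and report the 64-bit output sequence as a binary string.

1000111001010100100111101100100110000010000111011011010000110111

tick  register→output (feedback)
  0  1000111001010100→1 (1)
  1  0001110010101001→0 (0)
  2  0011100101010010→0 (0)
  3  0111001010100100→0 (1)
  4  1110010101001001→1 (1)
  5  1100101010010011→1 (1)
  6  1001010100100111→1 (1)
  7  0010101001001111→0 (0)
  8  0101010010011110→0 (1)
  9  1010100100111101→1 (1)
 10  0101001001111011→0 (0)
 11  1010010011110110→1 (0)
 12  0100100111101100→0 (1)
 13  1001001111011001→1 (0)
 14  0010011110110010→0 (0)
 15  0100111101100100→0 (1)
 16  1001111011001001→1 (1)
 17  0011110110010011→0 (0)
 18  0111101100100110→0 (0)
 19  1111011001001100→1 (0)
 20  1110110010011000→1 (0)
 21  1101100100110000→1 (0)
 22  1011001001100000→1 (1)
 23  0110010011000001→0 (0)
 24  1100100110000010→1 (0)
 25  1001001100000100→1 (0)
 26  0010011000001000→0 (0)
 27  0100110000010000→0 (1)
 28  1001100000100001→1 (1)
 29  0011000001000011→0 (1)
 30  0110000010000111→0 (0)
 31  1100000100001110→1 (1)
 32  1000001000011101→1 (1)
 33  0000010000111011→0 (0)
 34  0000100001110110→0 (1)
 35  0001000011101101→0 (1)
 36  0010000111011011→0 (0)
 37  0100001110110110→0 (1)
 38  1000011101101101→1 (0)
 39  0000111011011010→0 (0)
 40  0001110110110100→0 (0)
 41  0011101101101000→0 (0)
 42  0111011011010000→0 (1)
 43  1110110110100001→1 (1)
 44  1101101101000011→1 (0)
 45  1011011010000110→1 (1)
 46  0110110100001101→0 (1)
 47  1101101000011011→1 (1)
 48  1011010000110111→1 (0)
 49  0110100001101110→0 (0)
 50  1101000011011100→1 (1)
 51  1010000110111001→1 (0)
 52  0100001101110010→0 (0)
 53  1000011011100100→1 (0)
 54  0000110111001000→0 (0)
 55  0001101110010000→0 (1)
 56  0011011100100001→0 (0)
 57  0110111001000010→0 (1)
 58  1101110010000101→1 (0)
 59  1011100100001010→1 (0)
 60  0111001000010100→0 (0)
 61  1110010000101000→1 (1)
 62  1100100001010001→1 (0)
 63  1001000010100010→1 (0)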